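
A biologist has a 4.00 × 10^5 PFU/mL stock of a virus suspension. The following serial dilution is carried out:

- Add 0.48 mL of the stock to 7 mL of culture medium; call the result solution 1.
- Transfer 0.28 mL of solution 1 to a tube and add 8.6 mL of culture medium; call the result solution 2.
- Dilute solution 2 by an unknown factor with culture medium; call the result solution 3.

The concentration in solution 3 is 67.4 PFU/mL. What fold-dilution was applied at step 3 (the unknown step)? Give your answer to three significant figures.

Step 1: 0.48 mL + 7 mL = 7.48 mL total → factor 7.48/0.48 = 15.583
Step 2: 0.28 mL + 8.6 mL = 8.88 mL total → factor 8.88/0.28 = 31.714
Step 3: unknown factor x
Product of known-step factors = 494.21
Overall factor = 4.00 × 10^5 PFU/mL / (67.4 PFU/mL) = 5934.7
x = 5934.7 / 494.21 = 12.0

12.0-fold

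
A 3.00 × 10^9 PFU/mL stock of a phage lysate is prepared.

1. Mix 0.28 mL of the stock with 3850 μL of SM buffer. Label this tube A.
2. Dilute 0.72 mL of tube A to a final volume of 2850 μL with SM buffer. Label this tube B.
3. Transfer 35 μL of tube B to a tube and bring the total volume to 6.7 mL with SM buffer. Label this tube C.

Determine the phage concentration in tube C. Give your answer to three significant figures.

Step 1: 0.28 mL + 3850 μL = 4.13 mL total → factor 4.13/0.28 = 14.75
Step 2: 0.72 mL brought to 2850 μL → factor 2.85/0.72 = 3.9583
Step 3: 35 μL brought to 6.7 mL → factor 6700/35 = 191.43
Overall dilution factor = 14.75 × 3.9583 × 191.43 = 11177
Final = 3.00 × 10^9 PFU/mL / 11177 = 2.68 × 10^5 PFU/mL

2.68 × 10^5 PFU/mL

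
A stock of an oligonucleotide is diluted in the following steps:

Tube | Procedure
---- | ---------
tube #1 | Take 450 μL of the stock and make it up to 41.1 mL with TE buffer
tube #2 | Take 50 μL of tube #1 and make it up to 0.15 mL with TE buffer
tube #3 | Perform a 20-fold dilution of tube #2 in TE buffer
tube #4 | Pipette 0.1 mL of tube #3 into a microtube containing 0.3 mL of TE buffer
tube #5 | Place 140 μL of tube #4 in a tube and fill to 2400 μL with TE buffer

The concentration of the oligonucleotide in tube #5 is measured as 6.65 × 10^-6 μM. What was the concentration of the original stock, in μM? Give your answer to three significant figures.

Step 1: 450 μL brought to 41.1 mL → factor 41100/450 = 91.333
Step 2: 50 μL brought to 0.15 mL → factor 150/50 = 3
Step 3: 20-fold → factor 20
Step 4: 0.1 mL + 0.3 mL = 0.4 mL total → factor 0.4/0.1 = 4
Step 5: 140 μL brought to 2400 μL → factor 2400/140 = 17.143
Overall dilution factor = 91.333 × 3 × 20 × 4 × 17.143 = 3.7577 × 10^5
Stock = 6.65 × 10^-6 μM × 3.7577 × 10^5 = 2.50 μM

2.50 μM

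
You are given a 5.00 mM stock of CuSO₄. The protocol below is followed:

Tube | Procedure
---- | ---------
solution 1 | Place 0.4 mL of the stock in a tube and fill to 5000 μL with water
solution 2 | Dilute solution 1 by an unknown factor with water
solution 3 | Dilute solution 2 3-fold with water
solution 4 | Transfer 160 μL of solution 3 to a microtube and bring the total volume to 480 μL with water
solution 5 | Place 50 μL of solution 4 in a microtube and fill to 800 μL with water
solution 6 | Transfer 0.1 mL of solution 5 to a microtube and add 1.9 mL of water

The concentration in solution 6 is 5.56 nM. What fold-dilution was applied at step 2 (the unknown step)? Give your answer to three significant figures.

Step 1: 0.4 mL brought to 5000 μL → factor 5/0.4 = 12.5
Step 2: unknown factor x
Step 3: 3-fold → factor 3
Step 4: 160 μL brought to 480 μL → factor 480/160 = 3
Step 5: 50 μL brought to 800 μL → factor 800/50 = 16
Step 6: 0.1 mL + 1.9 mL = 2 mL total → factor 2/0.1 = 20
Product of known-step factors = 36000
Overall factor = 5.00 mM / (5.56 nM) = 8.9928 × 10^5
x = 8.9928 × 10^5 / 36000 = 25.0

25.0-fold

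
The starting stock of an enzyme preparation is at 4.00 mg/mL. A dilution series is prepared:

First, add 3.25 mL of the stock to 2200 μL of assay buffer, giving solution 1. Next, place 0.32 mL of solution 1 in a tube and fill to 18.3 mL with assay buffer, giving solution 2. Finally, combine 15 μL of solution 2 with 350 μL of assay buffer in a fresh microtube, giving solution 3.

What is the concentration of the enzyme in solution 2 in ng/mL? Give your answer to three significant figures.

Step 1: 3.25 mL + 2200 μL = 5.45 mL total → factor 5.45/3.25 = 1.6769
Step 2: 0.32 mL brought to 18.3 mL → factor 18.3/0.32 = 57.188
Dilution factor through solution 2 = 1.6769 × 57.188 = 95.899
[solution 2] = 4.00 mg/mL / 95.899 = 0.04171 mg/mL = 4.17 × 10^4 ng/mL

4.17 × 10^4 ng/mL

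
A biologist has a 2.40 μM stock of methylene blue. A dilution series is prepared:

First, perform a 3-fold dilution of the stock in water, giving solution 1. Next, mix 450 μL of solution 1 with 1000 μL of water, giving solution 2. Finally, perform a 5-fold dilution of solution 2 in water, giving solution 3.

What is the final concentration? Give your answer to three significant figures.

Step 1: 3-fold → factor 3
Step 2: 450 μL + 1000 μL = 1450 μL total → factor 1450/450 = 3.2222
Step 3: 5-fold → factor 5
Overall dilution factor = 3 × 3.2222 × 5 = 48.333
Final = 2.40 μM / 48.333 = 0.0497 μM

0.0497 μM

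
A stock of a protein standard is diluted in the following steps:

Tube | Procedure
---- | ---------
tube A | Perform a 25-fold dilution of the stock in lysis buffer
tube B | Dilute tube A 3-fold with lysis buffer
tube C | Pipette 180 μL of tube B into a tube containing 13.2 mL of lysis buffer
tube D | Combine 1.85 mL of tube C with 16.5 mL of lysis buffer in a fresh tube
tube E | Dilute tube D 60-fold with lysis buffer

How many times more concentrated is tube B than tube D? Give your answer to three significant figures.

737

Step 1: 25-fold → factor 25
Step 2: 3-fold → factor 3
Step 3: 180 μL + 13.2 mL = 13380 μL total → factor 13380/180 = 74.333
Step 4: 1.85 mL + 16.5 mL = 18.35 mL total → factor 18.35/1.85 = 9.9189
Dilution factor to tube B = 75; to tube D = 55298
[tube B]/[tube D] = (factor to tube D)/(factor to tube B) = 55298/75 = 737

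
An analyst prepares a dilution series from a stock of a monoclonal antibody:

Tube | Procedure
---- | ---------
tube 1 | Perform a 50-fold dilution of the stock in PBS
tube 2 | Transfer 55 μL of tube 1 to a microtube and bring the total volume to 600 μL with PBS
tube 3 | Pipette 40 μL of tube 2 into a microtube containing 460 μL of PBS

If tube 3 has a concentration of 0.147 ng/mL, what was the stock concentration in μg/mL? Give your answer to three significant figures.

Step 1: 50-fold → factor 50
Step 2: 55 μL brought to 600 μL → factor 600/55 = 10.909
Step 3: 40 μL + 460 μL = 500 μL total → factor 500/40 = 12.5
Overall dilution factor = 50 × 10.909 × 12.5 = 6818.2
Stock = 0.147 ng/mL × 6818.2 = 1002 ng/mL = 1.00 μg/mL

1.00 μg/mL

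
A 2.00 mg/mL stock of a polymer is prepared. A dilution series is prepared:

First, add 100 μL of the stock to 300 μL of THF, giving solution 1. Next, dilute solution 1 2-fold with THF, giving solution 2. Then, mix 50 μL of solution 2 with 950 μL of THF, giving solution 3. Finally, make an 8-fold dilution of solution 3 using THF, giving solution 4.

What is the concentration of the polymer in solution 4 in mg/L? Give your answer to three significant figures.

Step 1: 100 μL + 300 μL = 400 μL total → factor 400/100 = 4
Step 2: 2-fold → factor 2
Step 3: 50 μL + 950 μL = 1000 μL total → factor 1000/50 = 20
Step 4: 8-fold → factor 8
Overall dilution factor = 4 × 2 × 20 × 8 = 1280
Final = 2.00 mg/mL / 1280 = 0.001563 mg/mL = 1.56 mg/L

1.56 mg/L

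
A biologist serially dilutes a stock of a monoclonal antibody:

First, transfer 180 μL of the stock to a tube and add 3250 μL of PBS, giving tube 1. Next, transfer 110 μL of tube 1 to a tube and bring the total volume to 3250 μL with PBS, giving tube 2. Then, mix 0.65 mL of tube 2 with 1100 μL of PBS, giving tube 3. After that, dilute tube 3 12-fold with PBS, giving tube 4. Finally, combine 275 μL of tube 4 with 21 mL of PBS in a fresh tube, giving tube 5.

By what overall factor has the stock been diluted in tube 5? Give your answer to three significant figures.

1.41 × 10^6

Step 1: 180 μL + 3250 μL = 3430 μL total → factor 3430/180 = 19.056
Step 2: 110 μL brought to 3250 μL → factor 3250/110 = 29.545
Step 3: 0.65 mL + 1100 μL = 1.75 mL total → factor 1.75/0.65 = 2.6923
Step 4: 12-fold → factor 12
Step 5: 275 μL + 21 mL = 21275 μL total → factor 21275/275 = 77.364
Overall dilution factor = 19.056 × 29.545 × 2.6923 × 12 × 77.364 = 1.4072 × 10^6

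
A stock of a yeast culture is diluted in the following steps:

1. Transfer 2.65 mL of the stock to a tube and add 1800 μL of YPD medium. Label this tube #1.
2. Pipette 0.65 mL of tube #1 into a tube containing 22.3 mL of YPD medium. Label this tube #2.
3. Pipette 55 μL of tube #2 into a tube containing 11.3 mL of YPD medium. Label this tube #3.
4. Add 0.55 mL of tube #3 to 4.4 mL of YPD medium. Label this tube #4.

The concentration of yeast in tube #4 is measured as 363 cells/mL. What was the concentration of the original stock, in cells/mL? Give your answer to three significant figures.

4.00 × 10^7 cells/mL

Step 1: 2.65 mL + 1800 μL = 4.45 mL total → factor 4.45/2.65 = 1.6792
Step 2: 0.65 mL + 22.3 mL = 22.95 mL total → factor 22.95/0.65 = 35.308
Step 3: 55 μL + 11.3 mL = 11355 μL total → factor 11355/55 = 206.45
Step 4: 0.55 mL + 4.4 mL = 4.95 mL total → factor 4.95/0.55 = 9
Overall dilution factor = 1.6792 × 35.308 × 206.45 × 9 = 1.1017 × 10^5
Stock = 363 cells/mL × 1.1017 × 10^5 = 4.00 × 10^7 cells/mL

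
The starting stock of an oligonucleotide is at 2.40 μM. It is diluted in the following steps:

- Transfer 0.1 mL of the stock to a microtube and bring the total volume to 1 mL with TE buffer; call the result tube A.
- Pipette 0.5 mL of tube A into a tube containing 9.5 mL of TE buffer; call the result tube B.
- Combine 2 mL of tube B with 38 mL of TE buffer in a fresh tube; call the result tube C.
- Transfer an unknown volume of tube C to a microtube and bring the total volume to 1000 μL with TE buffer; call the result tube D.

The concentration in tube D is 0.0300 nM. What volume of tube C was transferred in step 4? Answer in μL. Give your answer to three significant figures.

Step 1: 0.1 mL brought to 1 mL → factor 1/0.1 = 10
Step 2: 0.5 mL + 9.5 mL = 10 mL total → factor 10/0.5 = 20
Step 3: 2 mL + 38 mL = 40 mL total → factor 40/2 = 20
Step 4: v brought to 1000 μL → factor = 1000 μL/v
Product of known-step factors = 4000
Overall factor = 2.40 μM / (0.0300 nM) = 80000
Step-4 factor = 80000 / 4000 = 20
v = 1000 μL / 20 = 50.0 μL

50.0 μL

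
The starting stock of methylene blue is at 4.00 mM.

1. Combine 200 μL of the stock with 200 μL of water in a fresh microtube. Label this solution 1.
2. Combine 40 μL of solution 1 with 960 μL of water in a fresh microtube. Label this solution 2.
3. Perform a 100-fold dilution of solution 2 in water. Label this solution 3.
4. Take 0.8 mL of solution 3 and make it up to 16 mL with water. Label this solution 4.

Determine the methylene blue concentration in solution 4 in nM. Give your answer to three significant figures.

40.0 nM

Step 1: 200 μL + 200 μL = 400 μL total → factor 400/200 = 2
Step 2: 40 μL + 960 μL = 1000 μL total → factor 1000/40 = 25
Step 3: 100-fold → factor 100
Step 4: 0.8 mL brought to 16 mL → factor 16/0.8 = 20
Overall dilution factor = 2 × 25 × 100 × 20 = 1 × 10^5
Final = 4.00 mM / 1 × 10^5 = 4.000 × 10^-5 mM = 40.0 nM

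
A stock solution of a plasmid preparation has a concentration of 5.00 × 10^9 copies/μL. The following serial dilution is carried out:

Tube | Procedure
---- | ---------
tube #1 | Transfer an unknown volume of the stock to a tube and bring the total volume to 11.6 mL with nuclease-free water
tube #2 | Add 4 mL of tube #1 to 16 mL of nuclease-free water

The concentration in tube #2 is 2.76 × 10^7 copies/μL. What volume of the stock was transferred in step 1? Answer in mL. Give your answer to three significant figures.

0.320 mL

Step 1: v brought to 11.6 mL → factor = 11.6 mL/v
Step 2: 4 mL + 16 mL = 20 mL total → factor 20/4 = 5
Product of known-step factors = 5
Overall factor = 5.00 × 10^9 copies/μL / (2.76 × 10^7 copies/μL) = 181.16
Step-1 factor = 181.16 / 5 = 36.232
v = 11.6 mL / 36.232 = 0.320 mL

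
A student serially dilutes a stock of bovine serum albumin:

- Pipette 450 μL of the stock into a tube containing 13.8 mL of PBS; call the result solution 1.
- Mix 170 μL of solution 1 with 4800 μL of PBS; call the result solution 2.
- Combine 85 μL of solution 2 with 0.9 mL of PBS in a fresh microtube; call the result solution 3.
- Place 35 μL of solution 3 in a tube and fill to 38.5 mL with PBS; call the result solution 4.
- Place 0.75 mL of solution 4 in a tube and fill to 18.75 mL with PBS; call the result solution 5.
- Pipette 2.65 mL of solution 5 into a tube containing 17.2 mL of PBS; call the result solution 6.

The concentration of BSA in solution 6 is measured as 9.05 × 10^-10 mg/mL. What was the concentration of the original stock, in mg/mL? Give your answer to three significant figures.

Step 1: 450 μL + 13.8 mL = 14250 μL total → factor 14250/450 = 31.667
Step 2: 170 μL + 4800 μL = 4970 μL total → factor 4970/170 = 29.235
Step 3: 85 μL + 0.9 mL = 985 μL total → factor 985/85 = 11.588
Step 4: 35 μL brought to 38.5 mL → factor 38500/35 = 1100
Step 5: 0.75 mL brought to 18.75 mL → factor 18.75/0.75 = 25
Step 6: 2.65 mL + 17.2 mL = 19.85 mL total → factor 19.85/2.65 = 7.4906
Overall dilution factor = 31.667 × 29.235 × 11.588 × 1100 × 25 × 7.4906 = 2.2099 × 10^9
Stock = 9.05 × 10^-10 mg/mL × 2.2099 × 10^9 = 2.00 mg/mL

2.00 mg/mL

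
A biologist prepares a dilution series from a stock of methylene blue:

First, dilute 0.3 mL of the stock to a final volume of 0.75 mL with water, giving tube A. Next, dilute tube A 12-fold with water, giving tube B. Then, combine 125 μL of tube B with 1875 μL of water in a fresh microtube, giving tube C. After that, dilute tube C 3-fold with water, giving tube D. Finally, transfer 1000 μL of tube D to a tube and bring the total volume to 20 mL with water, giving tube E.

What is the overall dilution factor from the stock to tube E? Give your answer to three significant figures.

Step 1: 0.3 mL brought to 0.75 mL → factor 0.75/0.3 = 2.5
Step 2: 12-fold → factor 12
Step 3: 125 μL + 1875 μL = 2000 μL total → factor 2000/125 = 16
Step 4: 3-fold → factor 3
Step 5: 1000 μL brought to 20 mL → factor 20000/1000 = 20
Overall dilution factor = 2.5 × 12 × 16 × 3 × 20 = 28800

2.88 × 10^4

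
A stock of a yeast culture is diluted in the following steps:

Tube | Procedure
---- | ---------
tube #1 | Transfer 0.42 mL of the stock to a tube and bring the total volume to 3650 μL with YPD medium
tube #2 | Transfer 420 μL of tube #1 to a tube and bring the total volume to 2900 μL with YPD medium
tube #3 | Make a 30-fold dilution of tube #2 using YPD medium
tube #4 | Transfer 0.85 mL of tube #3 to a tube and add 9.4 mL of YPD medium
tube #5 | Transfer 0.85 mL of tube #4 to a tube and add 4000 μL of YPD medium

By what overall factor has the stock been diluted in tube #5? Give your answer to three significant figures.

Step 1: 0.42 mL brought to 3650 μL → factor 3.65/0.42 = 8.6905
Step 2: 420 μL brought to 2900 μL → factor 2900/420 = 6.9048
Step 3: 30-fold → factor 30
Step 4: 0.85 mL + 9.4 mL = 10.25 mL total → factor 10.25/0.85 = 12.059
Step 5: 0.85 mL + 4000 μL = 4.85 mL total → factor 4.85/0.85 = 5.7059
Overall dilution factor = 8.6905 × 6.9048 × 30 × 12.059 × 5.7059 = 1.2386 × 10^5

1.24 × 10^5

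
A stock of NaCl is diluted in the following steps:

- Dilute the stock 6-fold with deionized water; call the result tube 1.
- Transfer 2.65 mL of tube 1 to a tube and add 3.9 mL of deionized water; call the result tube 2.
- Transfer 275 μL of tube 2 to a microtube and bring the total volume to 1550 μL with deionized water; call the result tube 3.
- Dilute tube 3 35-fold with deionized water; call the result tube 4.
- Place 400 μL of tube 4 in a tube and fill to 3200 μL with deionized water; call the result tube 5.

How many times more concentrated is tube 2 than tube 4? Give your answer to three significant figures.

Step 1: 6-fold → factor 6
Step 2: 2.65 mL + 3.9 mL = 6.55 mL total → factor 6.55/2.65 = 2.4717
Step 3: 275 μL brought to 1550 μL → factor 1550/275 = 5.6364
Step 4: 35-fold → factor 35
Dilution factor to tube 2 = 14.83; to tube 4 = 2925.6
[tube 2]/[tube 4] = (factor to tube 4)/(factor to tube 2) = 2925.6/14.83 = 197

197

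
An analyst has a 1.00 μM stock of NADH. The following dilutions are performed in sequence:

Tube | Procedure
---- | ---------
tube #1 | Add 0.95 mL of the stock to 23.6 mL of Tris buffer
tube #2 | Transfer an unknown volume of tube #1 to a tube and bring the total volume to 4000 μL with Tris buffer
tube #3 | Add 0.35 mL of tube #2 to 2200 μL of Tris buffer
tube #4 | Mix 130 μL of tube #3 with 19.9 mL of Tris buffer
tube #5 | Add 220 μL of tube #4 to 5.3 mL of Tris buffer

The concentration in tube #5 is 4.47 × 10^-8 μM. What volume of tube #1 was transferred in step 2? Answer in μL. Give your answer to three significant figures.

130 μL

Step 1: 0.95 mL + 23.6 mL = 24.55 mL total → factor 24.55/0.95 = 25.842
Step 2: v brought to 4000 μL → factor = 4000 μL/v
Step 3: 0.35 mL + 2200 μL = 2.55 mL total → factor 2.55/0.35 = 7.2857
Step 4: 130 μL + 19.9 mL = 20030 μL total → factor 20030/130 = 154.08
Step 5: 220 μL + 5.3 mL = 5520 μL total → factor 5520/220 = 25.091
Product of known-step factors = 7.2787 × 10^5
Overall factor = 1.00 μM / (4.47 × 10^-8 μM) = 2.2371 × 10^7
Step-2 factor = 2.2371 × 10^7 / 7.2787 × 10^5 = 30.735
v = 4000 μL / 30.735 = 130 μL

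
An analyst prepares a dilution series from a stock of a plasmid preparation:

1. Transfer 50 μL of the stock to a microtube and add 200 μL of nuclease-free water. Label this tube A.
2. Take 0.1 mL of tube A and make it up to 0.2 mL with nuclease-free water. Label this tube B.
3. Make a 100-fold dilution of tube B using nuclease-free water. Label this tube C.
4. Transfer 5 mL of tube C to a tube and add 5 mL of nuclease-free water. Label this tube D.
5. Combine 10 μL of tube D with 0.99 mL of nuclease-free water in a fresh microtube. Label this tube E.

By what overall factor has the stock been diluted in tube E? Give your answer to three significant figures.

Step 1: 50 μL + 200 μL = 250 μL total → factor 250/50 = 5
Step 2: 0.1 mL brought to 0.2 mL → factor 0.2/0.1 = 2
Step 3: 100-fold → factor 100
Step 4: 5 mL + 5 mL = 10 mL total → factor 10/5 = 2
Step 5: 10 μL + 0.99 mL = 1000 μL total → factor 1000/10 = 100
Overall dilution factor = 5 × 2 × 100 × 2 × 100 = 2 × 10^5

2.00 × 10^5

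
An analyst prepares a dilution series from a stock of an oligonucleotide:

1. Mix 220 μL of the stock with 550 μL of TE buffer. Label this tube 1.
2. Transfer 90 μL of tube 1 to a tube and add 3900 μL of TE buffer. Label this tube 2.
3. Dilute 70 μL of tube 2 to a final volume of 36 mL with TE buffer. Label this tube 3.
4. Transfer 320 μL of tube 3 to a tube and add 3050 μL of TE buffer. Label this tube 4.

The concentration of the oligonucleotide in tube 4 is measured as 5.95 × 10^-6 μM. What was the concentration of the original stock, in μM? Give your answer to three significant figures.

Step 1: 220 μL + 550 μL = 770 μL total → factor 770/220 = 3.5
Step 2: 90 μL + 3900 μL = 3990 μL total → factor 3990/90 = 44.333
Step 3: 70 μL brought to 36 mL → factor 36000/70 = 514.29
Step 4: 320 μL + 3050 μL = 3370 μL total → factor 3370/320 = 10.531
Overall dilution factor = 3.5 × 44.333 × 514.29 × 10.531 = 8.4039 × 10^5
Stock = 5.95 × 10^-6 μM × 8.4039 × 10^5 = 5.00 μM

5.00 μM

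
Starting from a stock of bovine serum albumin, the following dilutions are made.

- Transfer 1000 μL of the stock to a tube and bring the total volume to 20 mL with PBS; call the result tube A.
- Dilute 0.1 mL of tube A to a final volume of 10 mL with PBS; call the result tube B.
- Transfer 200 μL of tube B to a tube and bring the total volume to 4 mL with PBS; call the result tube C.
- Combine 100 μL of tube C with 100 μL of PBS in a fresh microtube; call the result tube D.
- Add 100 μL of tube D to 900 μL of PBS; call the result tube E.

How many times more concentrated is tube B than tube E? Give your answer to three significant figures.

Step 1: 1000 μL brought to 20 mL → factor 20000/1000 = 20
Step 2: 0.1 mL brought to 10 mL → factor 10/0.1 = 100
Step 3: 200 μL brought to 4 mL → factor 4000/200 = 20
Step 4: 100 μL + 100 μL = 200 μL total → factor 200/100 = 2
Step 5: 100 μL + 900 μL = 1000 μL total → factor 1000/100 = 10
Dilution factor to tube B = 2000; to tube E = 8 × 10^5
[tube B]/[tube E] = (factor to tube E)/(factor to tube B) = 8 × 10^5/2000 = 400

400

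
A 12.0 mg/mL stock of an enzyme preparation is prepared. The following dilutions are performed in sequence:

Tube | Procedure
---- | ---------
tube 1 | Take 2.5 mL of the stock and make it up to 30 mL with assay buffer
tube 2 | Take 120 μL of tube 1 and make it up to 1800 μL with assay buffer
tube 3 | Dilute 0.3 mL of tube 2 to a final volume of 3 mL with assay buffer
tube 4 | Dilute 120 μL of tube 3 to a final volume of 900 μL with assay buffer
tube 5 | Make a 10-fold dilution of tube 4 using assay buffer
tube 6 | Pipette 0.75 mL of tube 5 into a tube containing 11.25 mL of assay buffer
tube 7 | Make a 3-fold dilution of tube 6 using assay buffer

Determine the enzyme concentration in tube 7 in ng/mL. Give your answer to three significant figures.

Step 1: 2.5 mL brought to 30 mL → factor 30/2.5 = 12
Step 2: 120 μL brought to 1800 μL → factor 1800/120 = 15
Step 3: 0.3 mL brought to 3 mL → factor 3/0.3 = 10
Step 4: 120 μL brought to 900 μL → factor 900/120 = 7.5
Step 5: 10-fold → factor 10
Step 6: 0.75 mL + 11.25 mL = 12 mL total → factor 12/0.75 = 16
Step 7: 3-fold → factor 3
Overall dilution factor = 12 × 15 × 10 × 7.5 × 10 × 16 × 3 = 6.48 × 10^6
Final = 12.0 mg/mL / 6.48 × 10^6 = 1.852 × 10^-6 mg/mL = 1.85 ng/mL

1.85 ng/mL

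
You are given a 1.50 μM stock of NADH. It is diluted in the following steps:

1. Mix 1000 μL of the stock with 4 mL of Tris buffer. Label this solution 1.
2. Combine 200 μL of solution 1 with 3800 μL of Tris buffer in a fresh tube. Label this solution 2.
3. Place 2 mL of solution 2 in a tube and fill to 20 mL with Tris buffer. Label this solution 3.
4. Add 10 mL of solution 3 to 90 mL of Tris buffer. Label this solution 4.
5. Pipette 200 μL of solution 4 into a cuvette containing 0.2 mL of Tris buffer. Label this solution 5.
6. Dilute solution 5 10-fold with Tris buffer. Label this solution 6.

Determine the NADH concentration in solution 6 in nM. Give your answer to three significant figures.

Step 1: 1000 μL + 4 mL = 5000 μL total → factor 5000/1000 = 5
Step 2: 200 μL + 3800 μL = 4000 μL total → factor 4000/200 = 20
Step 3: 2 mL brought to 20 mL → factor 20/2 = 10
Step 4: 10 mL + 90 mL = 100 mL total → factor 100/10 = 10
Step 5: 200 μL + 0.2 mL = 400 μL total → factor 400/200 = 2
Step 6: 10-fold → factor 10
Overall dilution factor = 5 × 20 × 10 × 10 × 2 × 10 = 2 × 10^5
Final = 1.50 μM / 2 × 10^5 = 7.500 × 10^-6 μM = 0.00750 nM

0.00750 nM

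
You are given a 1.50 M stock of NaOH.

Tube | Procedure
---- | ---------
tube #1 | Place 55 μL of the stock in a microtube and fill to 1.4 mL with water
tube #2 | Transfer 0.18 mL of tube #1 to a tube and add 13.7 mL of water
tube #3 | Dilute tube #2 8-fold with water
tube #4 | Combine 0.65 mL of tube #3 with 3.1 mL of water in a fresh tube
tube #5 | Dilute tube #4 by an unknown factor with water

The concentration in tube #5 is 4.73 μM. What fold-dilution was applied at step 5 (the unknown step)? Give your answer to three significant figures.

3.50-fold

Step 1: 55 μL brought to 1.4 mL → factor 1400/55 = 25.455
Step 2: 0.18 mL + 13.7 mL = 13.88 mL total → factor 13.88/0.18 = 77.111
Step 3: 8-fold → factor 8
Step 4: 0.65 mL + 3.1 mL = 3.75 mL total → factor 3.75/0.65 = 5.7692
Step 5: unknown factor x
Product of known-step factors = 90592
Overall factor = 1.50 M / (4.73 μM) = 3.1712 × 10^5
x = 3.1712 × 10^5 / 90592 = 3.50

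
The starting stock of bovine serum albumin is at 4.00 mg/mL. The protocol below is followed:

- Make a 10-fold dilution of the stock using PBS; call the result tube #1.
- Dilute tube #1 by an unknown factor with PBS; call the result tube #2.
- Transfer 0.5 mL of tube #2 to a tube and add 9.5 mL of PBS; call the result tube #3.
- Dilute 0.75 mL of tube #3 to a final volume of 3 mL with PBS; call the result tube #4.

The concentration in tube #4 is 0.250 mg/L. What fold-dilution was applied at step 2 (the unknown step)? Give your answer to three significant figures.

20.0-fold

Step 1: 10-fold → factor 10
Step 2: unknown factor x
Step 3: 0.5 mL + 9.5 mL = 10 mL total → factor 10/0.5 = 20
Step 4: 0.75 mL brought to 3 mL → factor 3/0.75 = 4
Product of known-step factors = 800
Overall factor = 4.00 mg/mL / (0.250 mg/L) = 16000
x = 16000 / 800 = 20.0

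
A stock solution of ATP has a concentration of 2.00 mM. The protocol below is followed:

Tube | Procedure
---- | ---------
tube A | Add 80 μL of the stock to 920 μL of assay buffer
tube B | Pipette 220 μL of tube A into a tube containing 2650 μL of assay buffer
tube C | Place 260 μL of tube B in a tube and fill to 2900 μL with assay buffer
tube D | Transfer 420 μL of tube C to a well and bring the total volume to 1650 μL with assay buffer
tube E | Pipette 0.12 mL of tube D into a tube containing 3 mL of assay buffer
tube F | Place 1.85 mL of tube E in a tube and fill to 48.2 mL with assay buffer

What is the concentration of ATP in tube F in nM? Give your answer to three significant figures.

0.413 nM

Step 1: 80 μL + 920 μL = 1000 μL total → factor 1000/80 = 12.5
Step 2: 220 μL + 2650 μL = 2870 μL total → factor 2870/220 = 13.045
Step 3: 260 μL brought to 2900 μL → factor 2900/260 = 11.154
Step 4: 420 μL brought to 1650 μL → factor 1650/420 = 3.9286
Step 5: 0.12 mL + 3 mL = 3.12 mL total → factor 3.12/0.12 = 26
Step 6: 1.85 mL brought to 48.2 mL → factor 48.2/1.85 = 26.054
Overall dilution factor = 12.5 × 13.045 × 11.154 × 3.9286 × 26 × 26.054 = 4.8404 × 10^6
Final = 2.00 mM / 4.8404 × 10^6 = 4.132 × 10^-7 mM = 0.413 nM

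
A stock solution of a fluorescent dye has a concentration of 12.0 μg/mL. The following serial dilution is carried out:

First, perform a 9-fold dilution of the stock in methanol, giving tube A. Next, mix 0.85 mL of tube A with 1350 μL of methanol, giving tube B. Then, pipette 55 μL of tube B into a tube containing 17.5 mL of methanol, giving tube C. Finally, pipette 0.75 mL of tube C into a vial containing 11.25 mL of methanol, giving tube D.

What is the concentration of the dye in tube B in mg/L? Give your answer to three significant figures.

Step 1: 9-fold → factor 9
Step 2: 0.85 mL + 1350 μL = 2.2 mL total → factor 2.2/0.85 = 2.5882
Dilution factor through tube B = 9 × 2.5882 = 23.294
[tube B] = 12.0 μg/mL / 23.294 = 0.5152 μg/mL = 0.515 mg/L

0.515 mg/L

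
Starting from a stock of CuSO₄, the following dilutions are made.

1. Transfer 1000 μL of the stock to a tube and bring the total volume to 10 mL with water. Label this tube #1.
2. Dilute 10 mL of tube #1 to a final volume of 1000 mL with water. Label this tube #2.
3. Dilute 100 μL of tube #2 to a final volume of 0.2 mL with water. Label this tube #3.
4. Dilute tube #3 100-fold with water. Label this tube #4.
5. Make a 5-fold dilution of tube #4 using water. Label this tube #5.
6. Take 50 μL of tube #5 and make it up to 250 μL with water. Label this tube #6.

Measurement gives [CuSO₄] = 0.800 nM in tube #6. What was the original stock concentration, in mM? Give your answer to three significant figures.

4.00 mM

Step 1: 1000 μL brought to 10 mL → factor 10000/1000 = 10
Step 2: 10 mL brought to 1000 mL → factor 1000/10 = 100
Step 3: 100 μL brought to 0.2 mL → factor 200/100 = 2
Step 4: 100-fold → factor 100
Step 5: 5-fold → factor 5
Step 6: 50 μL brought to 250 μL → factor 250/50 = 5
Overall dilution factor = 10 × 100 × 2 × 100 × 5 × 5 = 5 × 10^6
Stock = 0.800 nM × 5 × 10^6 = 4.000 × 10^6 nM = 4.00 mM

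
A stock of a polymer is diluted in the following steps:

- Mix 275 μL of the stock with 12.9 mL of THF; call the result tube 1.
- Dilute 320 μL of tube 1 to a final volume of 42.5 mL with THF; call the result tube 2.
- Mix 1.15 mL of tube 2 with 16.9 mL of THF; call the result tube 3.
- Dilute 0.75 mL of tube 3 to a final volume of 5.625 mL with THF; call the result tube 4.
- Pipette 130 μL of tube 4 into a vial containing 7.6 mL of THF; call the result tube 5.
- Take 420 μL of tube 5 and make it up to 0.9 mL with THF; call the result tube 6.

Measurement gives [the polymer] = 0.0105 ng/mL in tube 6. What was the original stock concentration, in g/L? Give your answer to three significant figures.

1.00 g/L

Step 1: 275 μL + 12.9 mL = 13175 μL total → factor 13175/275 = 47.909
Step 2: 320 μL brought to 42.5 mL → factor 42500/320 = 132.81
Step 3: 1.15 mL + 16.9 mL = 18.05 mL total → factor 18.05/1.15 = 15.696
Step 4: 0.75 mL brought to 5.625 mL → factor 5.625/0.75 = 7.5
Step 5: 130 μL + 7.6 mL = 7730 μL total → factor 7730/130 = 59.462
Step 6: 420 μL brought to 0.9 mL → factor 900/420 = 2.1429
Overall dilution factor = 47.909 × 132.81 × 15.696 × 7.5 × 59.462 × 2.1429 = 9.5439 × 10^7
Stock = 0.0105 ng/mL × 9.5439 × 10^7 = 1.002 × 10^6 ng/mL = 1.00 g/L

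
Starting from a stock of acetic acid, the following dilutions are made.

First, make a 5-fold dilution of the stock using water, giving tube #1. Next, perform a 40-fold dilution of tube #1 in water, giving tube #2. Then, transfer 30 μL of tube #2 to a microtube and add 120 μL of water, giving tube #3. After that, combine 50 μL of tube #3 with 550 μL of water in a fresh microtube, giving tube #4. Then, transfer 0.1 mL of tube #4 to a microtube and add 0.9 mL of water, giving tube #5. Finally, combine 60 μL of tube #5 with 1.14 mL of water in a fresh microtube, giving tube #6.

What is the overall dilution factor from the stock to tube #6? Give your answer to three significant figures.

Step 1: 5-fold → factor 5
Step 2: 40-fold → factor 40
Step 3: 30 μL + 120 μL = 150 μL total → factor 150/30 = 5
Step 4: 50 μL + 550 μL = 600 μL total → factor 600/50 = 12
Step 5: 0.1 mL + 0.9 mL = 1 mL total → factor 1/0.1 = 10
Step 6: 60 μL + 1.14 mL = 1200 μL total → factor 1200/60 = 20
Overall dilution factor = 5 × 40 × 5 × 12 × 10 × 20 = 2.4 × 10^6

2.40 × 10^6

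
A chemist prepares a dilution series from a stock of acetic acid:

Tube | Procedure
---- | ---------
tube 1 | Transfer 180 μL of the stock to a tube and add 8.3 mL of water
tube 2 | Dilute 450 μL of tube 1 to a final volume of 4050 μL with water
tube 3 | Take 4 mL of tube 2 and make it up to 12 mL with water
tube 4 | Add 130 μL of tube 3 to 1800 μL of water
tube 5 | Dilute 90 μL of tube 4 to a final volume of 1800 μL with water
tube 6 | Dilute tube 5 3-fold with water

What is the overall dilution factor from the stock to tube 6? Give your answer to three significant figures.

1.13 × 10^6

Step 1: 180 μL + 8.3 mL = 8480 μL total → factor 8480/180 = 47.111
Step 2: 450 μL brought to 4050 μL → factor 4050/450 = 9
Step 3: 4 mL brought to 12 mL → factor 12/4 = 3
Step 4: 130 μL + 1800 μL = 1930 μL total → factor 1930/130 = 14.846
Step 5: 90 μL brought to 1800 μL → factor 1800/90 = 20
Step 6: 3-fold → factor 3
Overall dilution factor = 47.111 × 9 × 3 × 14.846 × 20 × 3 = 1.1331 × 10^6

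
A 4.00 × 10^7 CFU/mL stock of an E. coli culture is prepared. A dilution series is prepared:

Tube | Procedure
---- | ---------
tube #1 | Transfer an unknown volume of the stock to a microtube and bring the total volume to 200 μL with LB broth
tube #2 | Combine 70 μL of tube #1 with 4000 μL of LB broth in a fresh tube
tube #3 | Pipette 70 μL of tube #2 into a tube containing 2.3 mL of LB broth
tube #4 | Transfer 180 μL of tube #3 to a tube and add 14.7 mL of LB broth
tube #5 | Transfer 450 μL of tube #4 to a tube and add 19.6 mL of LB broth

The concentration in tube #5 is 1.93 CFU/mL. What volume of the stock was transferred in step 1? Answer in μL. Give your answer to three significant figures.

70.0 μL

Step 1: v brought to 200 μL → factor = 200 μL/v
Step 2: 70 μL + 4000 μL = 4070 μL total → factor 4070/70 = 58.143
Step 3: 70 μL + 2.3 mL = 2370 μL total → factor 2370/70 = 33.857
Step 4: 180 μL + 14.7 mL = 14880 μL total → factor 14880/180 = 82.667
Step 5: 450 μL + 19.6 mL = 20050 μL total → factor 20050/450 = 44.556
Product of known-step factors = 7.2507 × 10^6
Overall factor = 4.00 × 10^7 CFU/mL / (1.93 CFU/mL) = 2.0725 × 10^7
Step-1 factor = 2.0725 × 10^7 / 7.2507 × 10^6 = 2.8584
v = 200 μL / 2.8584 = 70.0 μL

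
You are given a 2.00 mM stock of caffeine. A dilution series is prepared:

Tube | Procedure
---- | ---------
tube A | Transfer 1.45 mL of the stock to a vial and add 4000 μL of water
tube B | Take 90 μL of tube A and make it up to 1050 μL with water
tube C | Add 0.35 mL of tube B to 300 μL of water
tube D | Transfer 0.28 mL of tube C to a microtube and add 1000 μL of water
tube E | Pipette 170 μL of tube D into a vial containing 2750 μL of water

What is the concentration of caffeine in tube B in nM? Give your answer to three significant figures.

Step 1: 1.45 mL + 4000 μL = 5.45 mL total → factor 5.45/1.45 = 3.7586
Step 2: 90 μL brought to 1050 μL → factor 1050/90 = 11.667
Dilution factor through tube B = 3.7586 × 11.667 = 43.851
[tube B] = 2.00 mM / 43.851 = 0.04561 mM = 4.56 × 10^4 nM

4.56 × 10^4 nM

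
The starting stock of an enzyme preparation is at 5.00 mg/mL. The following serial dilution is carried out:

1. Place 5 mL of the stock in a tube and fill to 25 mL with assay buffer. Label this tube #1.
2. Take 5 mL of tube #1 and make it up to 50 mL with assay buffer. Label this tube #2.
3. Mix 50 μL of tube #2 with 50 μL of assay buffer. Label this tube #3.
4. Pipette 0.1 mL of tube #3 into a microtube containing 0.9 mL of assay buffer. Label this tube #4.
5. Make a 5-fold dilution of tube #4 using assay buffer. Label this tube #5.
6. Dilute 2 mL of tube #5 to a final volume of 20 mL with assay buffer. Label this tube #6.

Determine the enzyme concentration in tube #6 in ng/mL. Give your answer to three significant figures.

Step 1: 5 mL brought to 25 mL → factor 25/5 = 5
Step 2: 5 mL brought to 50 mL → factor 50/5 = 10
Step 3: 50 μL + 50 μL = 100 μL total → factor 100/50 = 2
Step 4: 0.1 mL + 0.9 mL = 1 mL total → factor 1/0.1 = 10
Step 5: 5-fold → factor 5
Step 6: 2 mL brought to 20 mL → factor 20/2 = 10
Overall dilution factor = 5 × 10 × 2 × 10 × 5 × 10 = 50000
Final = 5.00 mg/mL / 50000 = 0.0001000 mg/mL = 100 ng/mL

100 ng/mL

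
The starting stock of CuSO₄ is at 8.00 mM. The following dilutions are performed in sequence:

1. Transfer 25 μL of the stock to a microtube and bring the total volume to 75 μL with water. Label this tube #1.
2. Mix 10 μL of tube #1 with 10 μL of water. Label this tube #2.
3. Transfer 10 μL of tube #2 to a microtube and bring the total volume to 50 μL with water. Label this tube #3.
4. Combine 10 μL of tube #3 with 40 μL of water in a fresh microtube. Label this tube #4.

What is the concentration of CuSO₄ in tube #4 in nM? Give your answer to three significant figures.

Step 1: 25 μL brought to 75 μL → factor 75/25 = 3
Step 2: 10 μL + 10 μL = 20 μL total → factor 20/10 = 2
Step 3: 10 μL brought to 50 μL → factor 50/10 = 5
Step 4: 10 μL + 40 μL = 50 μL total → factor 50/10 = 5
Overall dilution factor = 3 × 2 × 5 × 5 = 150
Final = 8.00 mM / 150 = 0.05333 mM = 5.33 × 10^4 nM

5.33 × 10^4 nM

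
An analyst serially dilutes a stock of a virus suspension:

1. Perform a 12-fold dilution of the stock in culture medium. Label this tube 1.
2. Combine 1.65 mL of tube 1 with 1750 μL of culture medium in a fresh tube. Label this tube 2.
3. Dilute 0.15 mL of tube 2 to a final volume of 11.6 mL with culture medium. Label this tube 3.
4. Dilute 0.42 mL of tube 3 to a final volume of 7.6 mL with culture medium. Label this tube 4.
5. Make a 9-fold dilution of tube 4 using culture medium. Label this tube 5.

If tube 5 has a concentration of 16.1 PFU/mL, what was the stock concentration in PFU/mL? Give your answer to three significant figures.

5.01 × 10^6 PFU/mL

Step 1: 12-fold → factor 12
Step 2: 1.65 mL + 1750 μL = 3.4 mL total → factor 3.4/1.65 = 2.0606
Step 3: 0.15 mL brought to 11.6 mL → factor 11.6/0.15 = 77.333
Step 4: 0.42 mL brought to 7.6 mL → factor 7.6/0.42 = 18.095
Step 5: 9-fold → factor 9
Overall dilution factor = 12 × 2.0606 × 77.333 × 18.095 × 9 = 3.1142 × 10^5
Stock = 16.1 PFU/mL × 3.1142 × 10^5 = 5.01 × 10^6 PFU/mL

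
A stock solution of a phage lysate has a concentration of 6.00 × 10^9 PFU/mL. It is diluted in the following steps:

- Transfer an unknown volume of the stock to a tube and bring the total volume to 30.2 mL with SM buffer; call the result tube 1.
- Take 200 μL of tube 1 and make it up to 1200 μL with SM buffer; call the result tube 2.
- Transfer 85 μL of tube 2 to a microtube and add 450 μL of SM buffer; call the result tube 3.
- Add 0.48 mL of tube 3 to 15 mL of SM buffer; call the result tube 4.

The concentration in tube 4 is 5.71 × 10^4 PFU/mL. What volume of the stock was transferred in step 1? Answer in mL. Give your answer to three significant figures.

0.350 mL

Step 1: v brought to 30.2 mL → factor = 30.2 mL/v
Step 2: 200 μL brought to 1200 μL → factor 1200/200 = 6
Step 3: 85 μL + 450 μL = 535 μL total → factor 535/85 = 6.2941
Step 4: 0.48 mL + 15 mL = 15.48 mL total → factor 15.48/0.48 = 32.25
Product of known-step factors = 1217.9
Overall factor = 6.00 × 10^9 PFU/mL / (5.71 × 10^4 PFU/mL) = 1.0508 × 10^5
Step-1 factor = 1.0508 × 10^5 / 1217.9 = 86.278
v = 30.2 mL / 86.278 = 0.350 mL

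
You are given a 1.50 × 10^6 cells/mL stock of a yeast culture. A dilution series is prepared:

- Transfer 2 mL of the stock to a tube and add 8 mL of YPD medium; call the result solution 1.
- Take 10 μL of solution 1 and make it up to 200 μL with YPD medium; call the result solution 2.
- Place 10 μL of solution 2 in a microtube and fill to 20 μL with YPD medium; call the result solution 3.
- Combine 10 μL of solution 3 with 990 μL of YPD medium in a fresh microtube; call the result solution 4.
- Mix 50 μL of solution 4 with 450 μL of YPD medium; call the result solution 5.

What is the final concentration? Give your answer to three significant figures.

7.50 cells/mL

Step 1: 2 mL + 8 mL = 10 mL total → factor 10/2 = 5
Step 2: 10 μL brought to 200 μL → factor 200/10 = 20
Step 3: 10 μL brought to 20 μL → factor 20/10 = 2
Step 4: 10 μL + 990 μL = 1000 μL total → factor 1000/10 = 100
Step 5: 50 μL + 450 μL = 500 μL total → factor 500/50 = 10
Overall dilution factor = 5 × 20 × 2 × 100 × 10 = 2 × 10^5
Final = 1.50 × 10^6 cells/mL / 2 × 10^5 = 7.50 cells/mL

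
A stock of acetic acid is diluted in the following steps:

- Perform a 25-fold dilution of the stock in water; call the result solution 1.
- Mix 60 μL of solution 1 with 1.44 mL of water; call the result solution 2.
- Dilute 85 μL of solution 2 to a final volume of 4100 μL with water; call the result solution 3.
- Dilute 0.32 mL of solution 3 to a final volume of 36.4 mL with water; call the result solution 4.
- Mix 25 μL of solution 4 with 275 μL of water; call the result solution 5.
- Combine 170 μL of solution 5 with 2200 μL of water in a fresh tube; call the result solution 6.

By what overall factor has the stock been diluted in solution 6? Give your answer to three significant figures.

5.74 × 10^8

Step 1: 25-fold → factor 25
Step 2: 60 μL + 1.44 mL = 1500 μL total → factor 1500/60 = 25
Step 3: 85 μL brought to 4100 μL → factor 4100/85 = 48.235
Step 4: 0.32 mL brought to 36.4 mL → factor 36.4/0.32 = 113.75
Step 5: 25 μL + 275 μL = 300 μL total → factor 300/25 = 12
Step 6: 170 μL + 2200 μL = 2370 μL total → factor 2370/170 = 13.941
Overall dilution factor = 25 × 25 × 48.235 × 113.75 × 12 × 13.941 = 5.7369 × 10^8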